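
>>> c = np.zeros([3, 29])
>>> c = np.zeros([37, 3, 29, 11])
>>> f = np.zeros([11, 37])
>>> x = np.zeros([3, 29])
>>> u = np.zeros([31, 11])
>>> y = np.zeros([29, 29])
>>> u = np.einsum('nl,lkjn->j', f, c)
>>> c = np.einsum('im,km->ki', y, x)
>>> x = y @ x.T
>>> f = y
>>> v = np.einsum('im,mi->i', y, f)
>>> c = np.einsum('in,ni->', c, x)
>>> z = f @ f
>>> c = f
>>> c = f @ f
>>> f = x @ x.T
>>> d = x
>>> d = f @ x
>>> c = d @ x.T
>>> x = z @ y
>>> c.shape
(29, 29)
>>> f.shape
(29, 29)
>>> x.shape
(29, 29)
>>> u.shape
(29,)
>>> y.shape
(29, 29)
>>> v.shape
(29,)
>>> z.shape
(29, 29)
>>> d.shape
(29, 3)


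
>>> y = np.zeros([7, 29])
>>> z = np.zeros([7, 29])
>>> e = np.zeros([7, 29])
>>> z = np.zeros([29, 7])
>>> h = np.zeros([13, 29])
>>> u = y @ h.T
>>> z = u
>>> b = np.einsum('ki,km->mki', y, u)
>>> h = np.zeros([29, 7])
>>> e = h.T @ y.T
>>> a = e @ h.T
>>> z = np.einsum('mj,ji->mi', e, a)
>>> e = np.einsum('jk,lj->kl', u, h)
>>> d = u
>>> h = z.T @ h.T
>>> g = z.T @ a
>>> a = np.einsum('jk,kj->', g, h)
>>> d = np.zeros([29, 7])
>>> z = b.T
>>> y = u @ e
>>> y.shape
(7, 29)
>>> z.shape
(29, 7, 13)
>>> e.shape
(13, 29)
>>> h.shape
(29, 29)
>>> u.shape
(7, 13)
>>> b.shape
(13, 7, 29)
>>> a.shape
()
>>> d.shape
(29, 7)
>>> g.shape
(29, 29)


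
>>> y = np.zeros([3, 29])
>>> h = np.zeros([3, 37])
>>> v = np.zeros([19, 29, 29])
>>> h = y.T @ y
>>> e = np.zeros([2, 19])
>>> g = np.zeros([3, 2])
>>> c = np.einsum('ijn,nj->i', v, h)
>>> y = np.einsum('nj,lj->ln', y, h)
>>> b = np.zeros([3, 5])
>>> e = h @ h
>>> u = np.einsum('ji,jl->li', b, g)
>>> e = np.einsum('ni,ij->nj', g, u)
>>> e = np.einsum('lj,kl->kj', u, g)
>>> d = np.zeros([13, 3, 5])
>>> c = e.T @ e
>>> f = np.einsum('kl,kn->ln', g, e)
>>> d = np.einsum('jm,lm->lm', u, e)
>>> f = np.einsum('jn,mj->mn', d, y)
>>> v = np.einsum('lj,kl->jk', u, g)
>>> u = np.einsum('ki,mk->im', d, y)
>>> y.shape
(29, 3)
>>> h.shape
(29, 29)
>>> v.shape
(5, 3)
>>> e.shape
(3, 5)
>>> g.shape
(3, 2)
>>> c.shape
(5, 5)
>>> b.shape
(3, 5)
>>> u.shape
(5, 29)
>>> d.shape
(3, 5)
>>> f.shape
(29, 5)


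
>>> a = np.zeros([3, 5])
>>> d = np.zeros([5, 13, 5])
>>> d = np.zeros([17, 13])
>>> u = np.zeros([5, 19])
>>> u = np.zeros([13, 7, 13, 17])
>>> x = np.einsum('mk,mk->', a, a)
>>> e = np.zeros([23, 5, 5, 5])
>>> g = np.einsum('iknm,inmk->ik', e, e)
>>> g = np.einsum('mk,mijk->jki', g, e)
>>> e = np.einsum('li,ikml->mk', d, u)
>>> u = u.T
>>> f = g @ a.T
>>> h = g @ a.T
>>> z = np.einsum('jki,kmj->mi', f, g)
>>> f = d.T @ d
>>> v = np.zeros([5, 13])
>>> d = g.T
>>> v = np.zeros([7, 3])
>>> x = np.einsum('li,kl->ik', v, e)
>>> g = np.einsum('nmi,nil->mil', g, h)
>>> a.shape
(3, 5)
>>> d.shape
(5, 5, 5)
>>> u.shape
(17, 13, 7, 13)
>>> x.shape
(3, 13)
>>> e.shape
(13, 7)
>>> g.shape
(5, 5, 3)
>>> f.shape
(13, 13)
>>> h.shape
(5, 5, 3)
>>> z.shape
(5, 3)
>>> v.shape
(7, 3)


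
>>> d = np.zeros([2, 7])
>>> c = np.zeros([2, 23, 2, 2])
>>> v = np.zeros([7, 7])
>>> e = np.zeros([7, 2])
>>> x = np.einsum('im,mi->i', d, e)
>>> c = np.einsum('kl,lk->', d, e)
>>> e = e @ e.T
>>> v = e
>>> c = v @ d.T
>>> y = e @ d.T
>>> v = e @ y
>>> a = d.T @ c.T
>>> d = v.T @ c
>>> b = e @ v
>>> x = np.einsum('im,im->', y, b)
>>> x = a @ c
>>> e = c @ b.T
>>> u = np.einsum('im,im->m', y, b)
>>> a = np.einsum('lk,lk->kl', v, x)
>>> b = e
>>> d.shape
(2, 2)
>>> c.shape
(7, 2)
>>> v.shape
(7, 2)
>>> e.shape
(7, 7)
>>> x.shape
(7, 2)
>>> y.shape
(7, 2)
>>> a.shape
(2, 7)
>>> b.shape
(7, 7)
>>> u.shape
(2,)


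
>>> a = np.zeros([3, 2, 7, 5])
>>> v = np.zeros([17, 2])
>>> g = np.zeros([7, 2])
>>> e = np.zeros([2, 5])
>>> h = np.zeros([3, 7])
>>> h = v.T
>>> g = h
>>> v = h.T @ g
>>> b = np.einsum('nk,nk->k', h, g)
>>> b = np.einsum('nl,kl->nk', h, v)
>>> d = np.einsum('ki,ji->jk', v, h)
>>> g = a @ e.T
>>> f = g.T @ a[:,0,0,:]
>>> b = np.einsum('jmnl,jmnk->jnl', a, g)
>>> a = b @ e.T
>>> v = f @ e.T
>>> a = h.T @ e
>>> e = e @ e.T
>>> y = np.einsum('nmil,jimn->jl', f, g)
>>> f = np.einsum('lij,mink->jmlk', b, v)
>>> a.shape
(17, 5)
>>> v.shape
(2, 7, 2, 2)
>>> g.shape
(3, 2, 7, 2)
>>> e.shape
(2, 2)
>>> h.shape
(2, 17)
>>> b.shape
(3, 7, 5)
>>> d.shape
(2, 17)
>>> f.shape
(5, 2, 3, 2)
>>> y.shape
(3, 5)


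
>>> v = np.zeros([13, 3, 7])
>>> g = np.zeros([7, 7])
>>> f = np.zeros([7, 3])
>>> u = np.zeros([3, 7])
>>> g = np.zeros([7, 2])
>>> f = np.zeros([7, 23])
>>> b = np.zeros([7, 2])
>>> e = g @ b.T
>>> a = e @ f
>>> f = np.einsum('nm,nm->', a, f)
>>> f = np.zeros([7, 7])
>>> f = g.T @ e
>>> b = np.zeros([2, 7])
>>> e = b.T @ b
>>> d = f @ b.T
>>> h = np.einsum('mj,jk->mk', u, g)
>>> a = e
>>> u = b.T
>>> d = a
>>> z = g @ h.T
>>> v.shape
(13, 3, 7)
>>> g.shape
(7, 2)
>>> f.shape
(2, 7)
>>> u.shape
(7, 2)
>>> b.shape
(2, 7)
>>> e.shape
(7, 7)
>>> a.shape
(7, 7)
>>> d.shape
(7, 7)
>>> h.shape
(3, 2)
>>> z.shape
(7, 3)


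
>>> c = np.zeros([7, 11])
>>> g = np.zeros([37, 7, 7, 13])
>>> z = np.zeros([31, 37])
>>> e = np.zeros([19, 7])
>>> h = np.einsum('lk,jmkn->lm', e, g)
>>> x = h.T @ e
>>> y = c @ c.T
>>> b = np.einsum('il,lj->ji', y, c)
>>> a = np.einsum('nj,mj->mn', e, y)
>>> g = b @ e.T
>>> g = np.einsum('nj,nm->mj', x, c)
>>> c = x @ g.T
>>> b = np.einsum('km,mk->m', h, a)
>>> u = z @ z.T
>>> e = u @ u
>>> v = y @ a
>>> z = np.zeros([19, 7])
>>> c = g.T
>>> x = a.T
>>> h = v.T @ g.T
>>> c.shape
(7, 11)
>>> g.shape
(11, 7)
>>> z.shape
(19, 7)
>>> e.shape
(31, 31)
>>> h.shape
(19, 11)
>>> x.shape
(19, 7)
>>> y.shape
(7, 7)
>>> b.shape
(7,)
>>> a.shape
(7, 19)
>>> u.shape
(31, 31)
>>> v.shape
(7, 19)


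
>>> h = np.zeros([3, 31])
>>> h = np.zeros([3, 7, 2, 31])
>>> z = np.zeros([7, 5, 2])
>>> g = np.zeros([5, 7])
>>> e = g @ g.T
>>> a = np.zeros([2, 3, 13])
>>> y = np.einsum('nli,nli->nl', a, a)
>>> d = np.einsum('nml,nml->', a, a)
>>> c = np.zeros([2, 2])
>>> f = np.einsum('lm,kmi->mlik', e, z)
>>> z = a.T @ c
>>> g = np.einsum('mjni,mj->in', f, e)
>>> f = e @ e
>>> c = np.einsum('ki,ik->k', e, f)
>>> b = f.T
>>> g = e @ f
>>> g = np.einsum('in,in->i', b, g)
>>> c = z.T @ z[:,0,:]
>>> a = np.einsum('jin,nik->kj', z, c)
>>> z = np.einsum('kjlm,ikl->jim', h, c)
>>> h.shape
(3, 7, 2, 31)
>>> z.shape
(7, 2, 31)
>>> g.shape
(5,)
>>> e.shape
(5, 5)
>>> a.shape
(2, 13)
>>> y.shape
(2, 3)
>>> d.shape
()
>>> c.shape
(2, 3, 2)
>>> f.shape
(5, 5)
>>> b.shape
(5, 5)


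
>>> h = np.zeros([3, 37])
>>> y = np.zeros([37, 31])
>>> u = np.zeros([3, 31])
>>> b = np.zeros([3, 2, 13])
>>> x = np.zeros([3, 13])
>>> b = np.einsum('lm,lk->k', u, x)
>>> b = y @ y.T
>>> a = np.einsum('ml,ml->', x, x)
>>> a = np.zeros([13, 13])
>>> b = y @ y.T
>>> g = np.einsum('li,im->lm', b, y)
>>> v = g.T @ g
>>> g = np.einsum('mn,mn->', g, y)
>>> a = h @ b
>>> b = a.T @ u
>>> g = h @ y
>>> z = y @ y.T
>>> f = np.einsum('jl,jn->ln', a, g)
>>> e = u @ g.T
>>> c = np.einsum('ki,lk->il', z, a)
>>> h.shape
(3, 37)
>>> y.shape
(37, 31)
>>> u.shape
(3, 31)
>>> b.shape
(37, 31)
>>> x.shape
(3, 13)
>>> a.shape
(3, 37)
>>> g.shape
(3, 31)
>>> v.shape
(31, 31)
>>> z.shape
(37, 37)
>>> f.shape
(37, 31)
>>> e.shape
(3, 3)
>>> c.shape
(37, 3)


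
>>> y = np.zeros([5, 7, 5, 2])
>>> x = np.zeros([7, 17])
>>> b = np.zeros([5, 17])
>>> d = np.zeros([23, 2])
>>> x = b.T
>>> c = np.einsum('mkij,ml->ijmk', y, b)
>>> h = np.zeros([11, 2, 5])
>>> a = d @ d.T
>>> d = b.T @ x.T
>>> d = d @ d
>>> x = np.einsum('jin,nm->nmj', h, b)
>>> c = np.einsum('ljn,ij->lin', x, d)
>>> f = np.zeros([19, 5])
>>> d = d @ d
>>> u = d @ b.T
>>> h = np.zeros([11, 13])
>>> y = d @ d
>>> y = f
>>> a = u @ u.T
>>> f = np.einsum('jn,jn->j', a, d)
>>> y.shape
(19, 5)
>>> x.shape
(5, 17, 11)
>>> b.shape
(5, 17)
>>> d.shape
(17, 17)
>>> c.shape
(5, 17, 11)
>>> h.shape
(11, 13)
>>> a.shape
(17, 17)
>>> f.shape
(17,)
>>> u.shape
(17, 5)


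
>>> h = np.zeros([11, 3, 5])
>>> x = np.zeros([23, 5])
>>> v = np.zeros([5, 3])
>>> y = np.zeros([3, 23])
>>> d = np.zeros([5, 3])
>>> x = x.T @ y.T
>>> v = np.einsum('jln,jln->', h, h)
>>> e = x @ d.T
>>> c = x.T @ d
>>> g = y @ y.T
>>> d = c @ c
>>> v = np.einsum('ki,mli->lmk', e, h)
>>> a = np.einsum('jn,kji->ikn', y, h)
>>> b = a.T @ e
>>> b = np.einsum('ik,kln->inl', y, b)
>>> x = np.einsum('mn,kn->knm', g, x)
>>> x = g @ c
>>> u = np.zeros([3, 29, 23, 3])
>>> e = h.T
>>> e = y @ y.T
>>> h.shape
(11, 3, 5)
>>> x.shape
(3, 3)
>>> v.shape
(3, 11, 5)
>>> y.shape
(3, 23)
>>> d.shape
(3, 3)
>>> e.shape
(3, 3)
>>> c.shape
(3, 3)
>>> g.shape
(3, 3)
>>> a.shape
(5, 11, 23)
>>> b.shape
(3, 5, 11)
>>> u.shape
(3, 29, 23, 3)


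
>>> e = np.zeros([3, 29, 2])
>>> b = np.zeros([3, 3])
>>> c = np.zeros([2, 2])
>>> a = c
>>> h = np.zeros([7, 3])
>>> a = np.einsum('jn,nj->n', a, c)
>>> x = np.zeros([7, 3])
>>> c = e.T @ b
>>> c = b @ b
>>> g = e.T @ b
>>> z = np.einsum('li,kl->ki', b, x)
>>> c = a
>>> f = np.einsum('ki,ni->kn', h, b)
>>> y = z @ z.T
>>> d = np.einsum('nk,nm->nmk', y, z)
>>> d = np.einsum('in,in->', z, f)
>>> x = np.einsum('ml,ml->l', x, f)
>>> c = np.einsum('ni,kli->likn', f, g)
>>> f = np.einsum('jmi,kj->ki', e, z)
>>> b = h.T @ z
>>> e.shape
(3, 29, 2)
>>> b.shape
(3, 3)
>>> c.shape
(29, 3, 2, 7)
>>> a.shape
(2,)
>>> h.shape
(7, 3)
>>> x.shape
(3,)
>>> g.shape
(2, 29, 3)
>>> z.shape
(7, 3)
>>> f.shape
(7, 2)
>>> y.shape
(7, 7)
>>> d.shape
()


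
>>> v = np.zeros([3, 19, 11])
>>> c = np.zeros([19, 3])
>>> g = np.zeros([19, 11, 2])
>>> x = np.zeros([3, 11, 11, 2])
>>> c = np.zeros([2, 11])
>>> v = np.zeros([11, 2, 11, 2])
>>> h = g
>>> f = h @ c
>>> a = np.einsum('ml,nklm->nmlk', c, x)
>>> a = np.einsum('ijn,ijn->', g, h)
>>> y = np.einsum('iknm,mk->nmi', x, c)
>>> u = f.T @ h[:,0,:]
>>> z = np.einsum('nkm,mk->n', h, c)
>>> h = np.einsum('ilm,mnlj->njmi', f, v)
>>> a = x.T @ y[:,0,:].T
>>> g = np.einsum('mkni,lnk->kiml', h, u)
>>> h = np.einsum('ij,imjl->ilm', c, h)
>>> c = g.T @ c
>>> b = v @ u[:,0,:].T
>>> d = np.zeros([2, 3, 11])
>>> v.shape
(11, 2, 11, 2)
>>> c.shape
(11, 2, 19, 11)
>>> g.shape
(2, 19, 2, 11)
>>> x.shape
(3, 11, 11, 2)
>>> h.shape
(2, 19, 2)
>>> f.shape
(19, 11, 11)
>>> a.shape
(2, 11, 11, 11)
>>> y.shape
(11, 2, 3)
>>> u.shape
(11, 11, 2)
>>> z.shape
(19,)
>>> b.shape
(11, 2, 11, 11)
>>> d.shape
(2, 3, 11)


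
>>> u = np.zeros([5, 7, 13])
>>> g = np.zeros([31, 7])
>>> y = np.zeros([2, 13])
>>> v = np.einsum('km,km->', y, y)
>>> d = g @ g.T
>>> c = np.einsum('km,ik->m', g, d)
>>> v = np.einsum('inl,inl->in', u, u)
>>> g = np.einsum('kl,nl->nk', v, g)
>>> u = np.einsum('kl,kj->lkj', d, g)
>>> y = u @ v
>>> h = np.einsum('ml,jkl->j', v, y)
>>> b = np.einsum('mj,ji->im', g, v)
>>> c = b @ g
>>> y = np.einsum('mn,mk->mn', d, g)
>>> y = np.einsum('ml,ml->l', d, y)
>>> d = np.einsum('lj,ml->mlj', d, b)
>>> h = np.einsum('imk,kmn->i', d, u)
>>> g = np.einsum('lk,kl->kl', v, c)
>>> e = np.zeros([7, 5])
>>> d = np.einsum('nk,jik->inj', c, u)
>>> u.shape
(31, 31, 5)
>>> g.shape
(7, 5)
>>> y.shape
(31,)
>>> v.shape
(5, 7)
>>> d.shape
(31, 7, 31)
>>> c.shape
(7, 5)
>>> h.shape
(7,)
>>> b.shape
(7, 31)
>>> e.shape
(7, 5)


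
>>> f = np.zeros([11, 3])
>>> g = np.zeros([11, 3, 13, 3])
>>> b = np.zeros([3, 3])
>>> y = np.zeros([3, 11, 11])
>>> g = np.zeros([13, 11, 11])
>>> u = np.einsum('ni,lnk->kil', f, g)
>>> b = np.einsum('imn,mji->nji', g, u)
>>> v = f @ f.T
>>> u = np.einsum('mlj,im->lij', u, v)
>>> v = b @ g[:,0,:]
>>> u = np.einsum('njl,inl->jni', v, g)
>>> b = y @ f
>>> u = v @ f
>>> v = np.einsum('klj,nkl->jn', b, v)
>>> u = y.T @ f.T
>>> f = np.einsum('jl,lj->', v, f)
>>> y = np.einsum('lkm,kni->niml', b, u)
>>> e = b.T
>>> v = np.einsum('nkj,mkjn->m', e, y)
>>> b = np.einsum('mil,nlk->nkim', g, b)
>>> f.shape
()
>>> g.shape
(13, 11, 11)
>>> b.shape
(3, 3, 11, 13)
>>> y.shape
(11, 11, 3, 3)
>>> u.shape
(11, 11, 11)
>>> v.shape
(11,)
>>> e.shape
(3, 11, 3)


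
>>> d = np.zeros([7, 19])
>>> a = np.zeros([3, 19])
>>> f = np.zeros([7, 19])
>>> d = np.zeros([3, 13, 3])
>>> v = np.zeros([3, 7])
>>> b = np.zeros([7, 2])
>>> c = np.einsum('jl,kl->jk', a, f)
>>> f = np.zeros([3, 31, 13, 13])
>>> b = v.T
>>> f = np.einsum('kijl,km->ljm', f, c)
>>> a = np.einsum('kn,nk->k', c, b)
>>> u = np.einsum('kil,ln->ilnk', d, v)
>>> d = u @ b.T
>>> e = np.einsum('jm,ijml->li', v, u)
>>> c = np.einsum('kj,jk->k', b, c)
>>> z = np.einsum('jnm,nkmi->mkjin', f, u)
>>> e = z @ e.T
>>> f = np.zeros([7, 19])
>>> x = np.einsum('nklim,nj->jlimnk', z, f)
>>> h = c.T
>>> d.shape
(13, 3, 7, 7)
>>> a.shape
(3,)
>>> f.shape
(7, 19)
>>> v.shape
(3, 7)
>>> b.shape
(7, 3)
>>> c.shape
(7,)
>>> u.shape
(13, 3, 7, 3)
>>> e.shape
(7, 3, 13, 3, 3)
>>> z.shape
(7, 3, 13, 3, 13)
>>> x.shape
(19, 13, 3, 13, 7, 3)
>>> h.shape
(7,)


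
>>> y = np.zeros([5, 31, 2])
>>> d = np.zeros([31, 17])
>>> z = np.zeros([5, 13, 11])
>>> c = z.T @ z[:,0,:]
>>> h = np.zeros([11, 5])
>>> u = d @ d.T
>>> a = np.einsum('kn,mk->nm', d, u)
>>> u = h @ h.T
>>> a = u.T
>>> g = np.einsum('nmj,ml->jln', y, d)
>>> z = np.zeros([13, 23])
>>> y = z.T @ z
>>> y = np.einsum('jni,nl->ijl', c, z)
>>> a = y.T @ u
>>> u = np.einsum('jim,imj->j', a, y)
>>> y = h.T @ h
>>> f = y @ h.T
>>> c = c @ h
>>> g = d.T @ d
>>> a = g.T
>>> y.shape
(5, 5)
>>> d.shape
(31, 17)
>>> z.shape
(13, 23)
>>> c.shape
(11, 13, 5)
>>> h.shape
(11, 5)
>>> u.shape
(23,)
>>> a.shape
(17, 17)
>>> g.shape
(17, 17)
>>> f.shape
(5, 11)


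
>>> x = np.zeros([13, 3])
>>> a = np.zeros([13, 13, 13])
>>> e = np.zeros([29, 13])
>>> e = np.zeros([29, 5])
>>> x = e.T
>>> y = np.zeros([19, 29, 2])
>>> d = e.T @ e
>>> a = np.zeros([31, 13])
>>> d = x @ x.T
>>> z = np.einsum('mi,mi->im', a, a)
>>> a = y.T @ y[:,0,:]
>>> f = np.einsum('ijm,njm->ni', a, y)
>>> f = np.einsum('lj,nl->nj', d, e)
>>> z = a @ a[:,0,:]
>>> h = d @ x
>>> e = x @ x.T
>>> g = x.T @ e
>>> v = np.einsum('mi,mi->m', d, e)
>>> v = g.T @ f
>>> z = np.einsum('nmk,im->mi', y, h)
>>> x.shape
(5, 29)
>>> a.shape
(2, 29, 2)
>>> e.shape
(5, 5)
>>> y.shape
(19, 29, 2)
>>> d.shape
(5, 5)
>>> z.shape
(29, 5)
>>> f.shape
(29, 5)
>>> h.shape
(5, 29)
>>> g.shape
(29, 5)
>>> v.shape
(5, 5)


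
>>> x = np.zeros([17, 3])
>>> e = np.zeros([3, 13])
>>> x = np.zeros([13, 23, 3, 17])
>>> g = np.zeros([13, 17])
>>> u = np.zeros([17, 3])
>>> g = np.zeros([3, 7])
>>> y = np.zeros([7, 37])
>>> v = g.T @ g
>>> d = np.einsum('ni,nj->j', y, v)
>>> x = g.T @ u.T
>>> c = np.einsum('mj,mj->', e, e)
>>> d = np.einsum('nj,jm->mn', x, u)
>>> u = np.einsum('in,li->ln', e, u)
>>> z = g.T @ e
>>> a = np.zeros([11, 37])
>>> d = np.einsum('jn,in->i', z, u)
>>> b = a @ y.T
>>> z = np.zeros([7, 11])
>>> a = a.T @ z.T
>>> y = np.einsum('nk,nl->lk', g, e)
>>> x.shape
(7, 17)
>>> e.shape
(3, 13)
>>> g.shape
(3, 7)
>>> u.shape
(17, 13)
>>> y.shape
(13, 7)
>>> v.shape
(7, 7)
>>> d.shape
(17,)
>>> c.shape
()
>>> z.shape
(7, 11)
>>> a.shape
(37, 7)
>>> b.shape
(11, 7)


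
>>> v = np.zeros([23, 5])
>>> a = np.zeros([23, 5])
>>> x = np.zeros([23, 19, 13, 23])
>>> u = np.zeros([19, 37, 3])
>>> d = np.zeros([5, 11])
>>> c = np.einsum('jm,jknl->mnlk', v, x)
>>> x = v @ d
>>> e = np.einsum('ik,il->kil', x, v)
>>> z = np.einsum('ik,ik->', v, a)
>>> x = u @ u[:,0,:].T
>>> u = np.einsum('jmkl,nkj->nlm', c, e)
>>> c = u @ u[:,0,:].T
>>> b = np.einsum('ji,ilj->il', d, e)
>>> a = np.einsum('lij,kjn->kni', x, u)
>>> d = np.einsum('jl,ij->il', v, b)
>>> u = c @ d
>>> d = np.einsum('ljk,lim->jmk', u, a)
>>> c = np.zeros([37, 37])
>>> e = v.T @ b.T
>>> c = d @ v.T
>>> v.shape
(23, 5)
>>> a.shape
(11, 13, 37)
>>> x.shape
(19, 37, 19)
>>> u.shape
(11, 19, 5)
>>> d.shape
(19, 37, 5)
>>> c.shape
(19, 37, 23)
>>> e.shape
(5, 11)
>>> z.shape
()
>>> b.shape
(11, 23)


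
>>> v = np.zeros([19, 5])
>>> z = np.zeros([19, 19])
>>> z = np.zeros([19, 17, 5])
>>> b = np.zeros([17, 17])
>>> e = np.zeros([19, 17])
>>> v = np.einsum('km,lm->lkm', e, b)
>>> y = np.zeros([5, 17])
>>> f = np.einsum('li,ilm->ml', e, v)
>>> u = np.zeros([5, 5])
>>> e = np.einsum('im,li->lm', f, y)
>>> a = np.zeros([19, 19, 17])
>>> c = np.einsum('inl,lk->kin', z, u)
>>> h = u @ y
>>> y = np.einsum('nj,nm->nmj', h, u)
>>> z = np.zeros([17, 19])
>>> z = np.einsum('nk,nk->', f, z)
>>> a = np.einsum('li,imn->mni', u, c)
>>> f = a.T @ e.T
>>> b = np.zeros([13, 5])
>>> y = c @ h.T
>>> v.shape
(17, 19, 17)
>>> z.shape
()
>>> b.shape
(13, 5)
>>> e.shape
(5, 19)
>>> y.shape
(5, 19, 5)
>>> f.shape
(5, 17, 5)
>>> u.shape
(5, 5)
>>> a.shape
(19, 17, 5)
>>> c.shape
(5, 19, 17)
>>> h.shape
(5, 17)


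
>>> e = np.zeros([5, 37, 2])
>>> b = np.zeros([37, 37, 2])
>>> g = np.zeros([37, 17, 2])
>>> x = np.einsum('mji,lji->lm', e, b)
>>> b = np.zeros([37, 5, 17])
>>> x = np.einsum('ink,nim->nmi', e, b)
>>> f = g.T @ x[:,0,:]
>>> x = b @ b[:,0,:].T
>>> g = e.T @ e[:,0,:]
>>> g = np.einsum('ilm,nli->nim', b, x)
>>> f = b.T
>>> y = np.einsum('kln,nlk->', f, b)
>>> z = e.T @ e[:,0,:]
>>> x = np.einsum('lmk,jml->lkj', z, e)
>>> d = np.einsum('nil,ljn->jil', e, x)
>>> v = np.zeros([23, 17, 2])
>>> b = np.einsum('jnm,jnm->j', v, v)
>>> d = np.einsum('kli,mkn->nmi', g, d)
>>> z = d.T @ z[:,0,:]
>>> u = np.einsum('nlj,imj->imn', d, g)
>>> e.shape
(5, 37, 2)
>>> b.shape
(23,)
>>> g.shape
(37, 37, 17)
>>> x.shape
(2, 2, 5)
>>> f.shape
(17, 5, 37)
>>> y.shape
()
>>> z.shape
(17, 2, 2)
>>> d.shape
(2, 2, 17)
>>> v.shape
(23, 17, 2)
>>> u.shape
(37, 37, 2)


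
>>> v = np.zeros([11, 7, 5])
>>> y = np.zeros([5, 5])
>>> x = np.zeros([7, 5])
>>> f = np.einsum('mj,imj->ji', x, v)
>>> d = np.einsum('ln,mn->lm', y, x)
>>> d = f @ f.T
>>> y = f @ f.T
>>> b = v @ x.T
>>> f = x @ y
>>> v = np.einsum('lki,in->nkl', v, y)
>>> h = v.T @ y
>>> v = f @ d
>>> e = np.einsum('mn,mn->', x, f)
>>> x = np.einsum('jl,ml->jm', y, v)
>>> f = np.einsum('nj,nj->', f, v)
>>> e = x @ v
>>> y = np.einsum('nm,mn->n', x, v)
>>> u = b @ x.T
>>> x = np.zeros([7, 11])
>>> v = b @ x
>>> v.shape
(11, 7, 11)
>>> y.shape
(5,)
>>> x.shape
(7, 11)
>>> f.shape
()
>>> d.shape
(5, 5)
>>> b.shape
(11, 7, 7)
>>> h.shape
(11, 7, 5)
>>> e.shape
(5, 5)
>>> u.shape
(11, 7, 5)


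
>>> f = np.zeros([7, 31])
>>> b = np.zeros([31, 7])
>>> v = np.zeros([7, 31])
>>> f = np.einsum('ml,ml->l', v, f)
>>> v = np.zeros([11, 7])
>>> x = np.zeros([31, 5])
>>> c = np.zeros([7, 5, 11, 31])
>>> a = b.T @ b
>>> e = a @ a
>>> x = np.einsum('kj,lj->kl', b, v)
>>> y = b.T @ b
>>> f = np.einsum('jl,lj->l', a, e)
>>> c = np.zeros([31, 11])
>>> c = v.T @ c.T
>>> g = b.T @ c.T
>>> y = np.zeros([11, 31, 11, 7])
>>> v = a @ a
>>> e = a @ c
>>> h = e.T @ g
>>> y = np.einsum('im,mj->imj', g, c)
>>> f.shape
(7,)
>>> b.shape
(31, 7)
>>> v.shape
(7, 7)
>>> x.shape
(31, 11)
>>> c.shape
(7, 31)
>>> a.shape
(7, 7)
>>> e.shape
(7, 31)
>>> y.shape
(7, 7, 31)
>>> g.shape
(7, 7)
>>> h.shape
(31, 7)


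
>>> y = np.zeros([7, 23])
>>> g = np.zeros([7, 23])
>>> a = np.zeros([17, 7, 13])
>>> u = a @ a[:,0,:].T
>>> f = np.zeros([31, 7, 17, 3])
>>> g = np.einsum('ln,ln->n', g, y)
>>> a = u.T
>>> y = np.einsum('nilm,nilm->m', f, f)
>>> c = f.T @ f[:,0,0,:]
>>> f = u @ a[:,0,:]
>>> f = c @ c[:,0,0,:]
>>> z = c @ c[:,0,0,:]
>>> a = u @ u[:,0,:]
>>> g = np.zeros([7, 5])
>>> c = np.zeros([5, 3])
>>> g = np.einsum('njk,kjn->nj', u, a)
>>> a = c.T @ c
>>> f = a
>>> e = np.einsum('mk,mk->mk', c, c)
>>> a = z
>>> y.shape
(3,)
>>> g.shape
(17, 7)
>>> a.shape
(3, 17, 7, 3)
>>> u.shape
(17, 7, 17)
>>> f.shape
(3, 3)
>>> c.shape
(5, 3)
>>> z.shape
(3, 17, 7, 3)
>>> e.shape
(5, 3)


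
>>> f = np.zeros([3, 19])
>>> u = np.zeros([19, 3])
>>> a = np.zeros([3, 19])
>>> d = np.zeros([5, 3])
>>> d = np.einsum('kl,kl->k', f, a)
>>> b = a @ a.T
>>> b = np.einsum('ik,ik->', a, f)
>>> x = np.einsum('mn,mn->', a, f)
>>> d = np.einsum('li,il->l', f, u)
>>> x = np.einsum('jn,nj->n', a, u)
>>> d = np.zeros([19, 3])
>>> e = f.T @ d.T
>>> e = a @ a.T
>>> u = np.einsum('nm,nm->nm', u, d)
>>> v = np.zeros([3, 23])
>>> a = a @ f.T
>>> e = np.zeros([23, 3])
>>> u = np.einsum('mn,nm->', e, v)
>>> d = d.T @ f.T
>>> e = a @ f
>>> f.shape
(3, 19)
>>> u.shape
()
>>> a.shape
(3, 3)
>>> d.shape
(3, 3)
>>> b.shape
()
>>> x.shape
(19,)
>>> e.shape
(3, 19)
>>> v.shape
(3, 23)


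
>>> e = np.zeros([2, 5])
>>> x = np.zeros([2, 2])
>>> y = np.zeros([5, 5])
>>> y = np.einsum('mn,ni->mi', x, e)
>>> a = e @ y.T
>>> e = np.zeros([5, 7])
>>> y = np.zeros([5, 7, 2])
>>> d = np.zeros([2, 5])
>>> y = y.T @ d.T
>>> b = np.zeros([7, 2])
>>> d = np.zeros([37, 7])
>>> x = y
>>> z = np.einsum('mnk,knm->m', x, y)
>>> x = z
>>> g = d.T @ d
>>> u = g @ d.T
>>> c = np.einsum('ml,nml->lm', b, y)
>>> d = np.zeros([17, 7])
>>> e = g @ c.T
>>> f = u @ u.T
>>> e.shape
(7, 2)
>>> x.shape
(2,)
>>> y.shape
(2, 7, 2)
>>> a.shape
(2, 2)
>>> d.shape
(17, 7)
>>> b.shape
(7, 2)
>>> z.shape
(2,)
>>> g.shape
(7, 7)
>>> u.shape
(7, 37)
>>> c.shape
(2, 7)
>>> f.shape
(7, 7)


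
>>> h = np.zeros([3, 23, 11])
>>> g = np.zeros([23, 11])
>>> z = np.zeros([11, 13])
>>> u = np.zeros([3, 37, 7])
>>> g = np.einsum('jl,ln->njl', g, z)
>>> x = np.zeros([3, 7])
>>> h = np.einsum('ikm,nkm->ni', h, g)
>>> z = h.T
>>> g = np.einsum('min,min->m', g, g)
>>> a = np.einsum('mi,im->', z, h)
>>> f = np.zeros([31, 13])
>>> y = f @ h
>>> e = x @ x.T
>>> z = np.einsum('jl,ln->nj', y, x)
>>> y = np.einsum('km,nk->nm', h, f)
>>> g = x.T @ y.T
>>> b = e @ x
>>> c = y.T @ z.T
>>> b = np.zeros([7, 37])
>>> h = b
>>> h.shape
(7, 37)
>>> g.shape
(7, 31)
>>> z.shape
(7, 31)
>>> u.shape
(3, 37, 7)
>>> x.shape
(3, 7)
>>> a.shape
()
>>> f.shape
(31, 13)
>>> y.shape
(31, 3)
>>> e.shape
(3, 3)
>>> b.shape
(7, 37)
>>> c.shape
(3, 7)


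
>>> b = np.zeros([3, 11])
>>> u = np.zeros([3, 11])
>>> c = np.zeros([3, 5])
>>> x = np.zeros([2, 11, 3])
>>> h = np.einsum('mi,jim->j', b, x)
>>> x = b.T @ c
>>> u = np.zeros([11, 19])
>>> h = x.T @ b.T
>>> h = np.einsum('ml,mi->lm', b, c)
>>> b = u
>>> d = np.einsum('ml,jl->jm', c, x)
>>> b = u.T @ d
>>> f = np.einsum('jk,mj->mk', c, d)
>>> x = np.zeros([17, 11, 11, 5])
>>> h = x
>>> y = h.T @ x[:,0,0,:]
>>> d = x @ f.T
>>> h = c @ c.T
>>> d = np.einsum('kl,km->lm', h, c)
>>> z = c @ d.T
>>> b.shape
(19, 3)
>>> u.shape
(11, 19)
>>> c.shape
(3, 5)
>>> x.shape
(17, 11, 11, 5)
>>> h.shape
(3, 3)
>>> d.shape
(3, 5)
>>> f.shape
(11, 5)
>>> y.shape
(5, 11, 11, 5)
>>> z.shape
(3, 3)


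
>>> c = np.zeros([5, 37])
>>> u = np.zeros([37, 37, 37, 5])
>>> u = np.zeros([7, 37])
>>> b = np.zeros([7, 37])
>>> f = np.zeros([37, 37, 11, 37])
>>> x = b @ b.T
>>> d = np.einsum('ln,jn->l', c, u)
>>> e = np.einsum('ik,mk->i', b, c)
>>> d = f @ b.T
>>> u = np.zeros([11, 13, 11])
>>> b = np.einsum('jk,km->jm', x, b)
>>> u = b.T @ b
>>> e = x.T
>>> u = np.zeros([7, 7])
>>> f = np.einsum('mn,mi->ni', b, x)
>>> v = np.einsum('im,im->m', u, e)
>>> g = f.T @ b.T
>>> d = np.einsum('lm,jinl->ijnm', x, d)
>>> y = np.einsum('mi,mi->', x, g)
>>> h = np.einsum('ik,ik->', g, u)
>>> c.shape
(5, 37)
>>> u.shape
(7, 7)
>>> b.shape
(7, 37)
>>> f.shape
(37, 7)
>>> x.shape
(7, 7)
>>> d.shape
(37, 37, 11, 7)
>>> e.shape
(7, 7)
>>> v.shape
(7,)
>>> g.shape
(7, 7)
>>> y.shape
()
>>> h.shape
()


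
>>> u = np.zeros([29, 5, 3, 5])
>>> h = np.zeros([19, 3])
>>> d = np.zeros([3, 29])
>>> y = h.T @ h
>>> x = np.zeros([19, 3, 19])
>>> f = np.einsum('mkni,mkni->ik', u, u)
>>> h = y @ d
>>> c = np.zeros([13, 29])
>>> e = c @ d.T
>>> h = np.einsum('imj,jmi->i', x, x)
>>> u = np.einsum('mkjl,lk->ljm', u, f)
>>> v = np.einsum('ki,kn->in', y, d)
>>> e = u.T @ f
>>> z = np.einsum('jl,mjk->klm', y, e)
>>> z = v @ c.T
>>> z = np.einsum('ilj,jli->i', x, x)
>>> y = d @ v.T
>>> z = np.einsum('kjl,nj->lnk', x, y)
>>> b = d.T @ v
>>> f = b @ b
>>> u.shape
(5, 3, 29)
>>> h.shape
(19,)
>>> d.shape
(3, 29)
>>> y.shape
(3, 3)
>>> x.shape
(19, 3, 19)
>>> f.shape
(29, 29)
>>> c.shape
(13, 29)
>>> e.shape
(29, 3, 5)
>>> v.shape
(3, 29)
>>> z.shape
(19, 3, 19)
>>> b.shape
(29, 29)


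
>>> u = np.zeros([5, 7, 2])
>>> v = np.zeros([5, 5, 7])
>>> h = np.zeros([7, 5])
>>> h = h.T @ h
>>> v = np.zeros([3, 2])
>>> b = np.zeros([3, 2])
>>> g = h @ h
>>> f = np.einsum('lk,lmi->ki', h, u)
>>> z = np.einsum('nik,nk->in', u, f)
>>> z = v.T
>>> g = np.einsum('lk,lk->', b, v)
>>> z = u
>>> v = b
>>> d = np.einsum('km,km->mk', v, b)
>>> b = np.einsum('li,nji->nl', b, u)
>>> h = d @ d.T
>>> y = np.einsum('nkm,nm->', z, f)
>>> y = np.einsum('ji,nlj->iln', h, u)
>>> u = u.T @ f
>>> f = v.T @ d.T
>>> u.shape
(2, 7, 2)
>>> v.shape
(3, 2)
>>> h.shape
(2, 2)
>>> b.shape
(5, 3)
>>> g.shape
()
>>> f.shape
(2, 2)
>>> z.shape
(5, 7, 2)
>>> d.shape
(2, 3)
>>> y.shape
(2, 7, 5)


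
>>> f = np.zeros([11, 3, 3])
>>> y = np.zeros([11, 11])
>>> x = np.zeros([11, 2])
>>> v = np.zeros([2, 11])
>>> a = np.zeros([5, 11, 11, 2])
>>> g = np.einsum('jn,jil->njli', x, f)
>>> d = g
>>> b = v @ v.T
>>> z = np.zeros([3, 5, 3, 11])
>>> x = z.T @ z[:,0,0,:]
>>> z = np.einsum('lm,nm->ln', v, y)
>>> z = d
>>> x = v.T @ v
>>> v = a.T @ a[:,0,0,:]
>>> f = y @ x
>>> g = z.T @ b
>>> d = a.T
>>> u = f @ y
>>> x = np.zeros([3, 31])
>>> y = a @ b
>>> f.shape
(11, 11)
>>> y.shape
(5, 11, 11, 2)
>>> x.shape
(3, 31)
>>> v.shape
(2, 11, 11, 2)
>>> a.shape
(5, 11, 11, 2)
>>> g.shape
(3, 3, 11, 2)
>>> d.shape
(2, 11, 11, 5)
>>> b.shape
(2, 2)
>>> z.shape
(2, 11, 3, 3)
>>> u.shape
(11, 11)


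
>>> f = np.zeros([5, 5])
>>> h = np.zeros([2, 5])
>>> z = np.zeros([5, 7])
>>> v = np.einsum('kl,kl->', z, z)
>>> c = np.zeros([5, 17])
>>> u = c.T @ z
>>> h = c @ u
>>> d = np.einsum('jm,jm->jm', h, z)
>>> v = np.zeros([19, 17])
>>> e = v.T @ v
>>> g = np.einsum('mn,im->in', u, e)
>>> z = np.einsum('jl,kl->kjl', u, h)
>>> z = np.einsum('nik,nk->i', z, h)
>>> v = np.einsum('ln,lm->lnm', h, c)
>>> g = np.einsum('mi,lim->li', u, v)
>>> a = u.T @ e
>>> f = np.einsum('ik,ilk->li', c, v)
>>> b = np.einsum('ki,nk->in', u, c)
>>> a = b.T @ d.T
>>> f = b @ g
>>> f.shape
(7, 7)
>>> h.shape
(5, 7)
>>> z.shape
(17,)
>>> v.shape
(5, 7, 17)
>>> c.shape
(5, 17)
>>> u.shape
(17, 7)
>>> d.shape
(5, 7)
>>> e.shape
(17, 17)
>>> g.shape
(5, 7)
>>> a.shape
(5, 5)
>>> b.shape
(7, 5)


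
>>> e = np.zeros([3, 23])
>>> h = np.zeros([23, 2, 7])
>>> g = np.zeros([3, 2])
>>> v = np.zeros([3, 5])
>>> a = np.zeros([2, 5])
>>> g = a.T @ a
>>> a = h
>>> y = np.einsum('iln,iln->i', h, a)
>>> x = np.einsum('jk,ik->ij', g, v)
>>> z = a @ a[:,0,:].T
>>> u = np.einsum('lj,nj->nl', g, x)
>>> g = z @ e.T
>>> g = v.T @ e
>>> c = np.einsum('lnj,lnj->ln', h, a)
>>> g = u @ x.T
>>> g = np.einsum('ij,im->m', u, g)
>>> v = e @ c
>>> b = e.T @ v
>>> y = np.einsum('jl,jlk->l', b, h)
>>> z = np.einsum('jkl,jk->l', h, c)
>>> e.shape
(3, 23)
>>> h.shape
(23, 2, 7)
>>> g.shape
(3,)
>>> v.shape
(3, 2)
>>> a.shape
(23, 2, 7)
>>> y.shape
(2,)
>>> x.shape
(3, 5)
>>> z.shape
(7,)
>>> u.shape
(3, 5)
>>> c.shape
(23, 2)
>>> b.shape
(23, 2)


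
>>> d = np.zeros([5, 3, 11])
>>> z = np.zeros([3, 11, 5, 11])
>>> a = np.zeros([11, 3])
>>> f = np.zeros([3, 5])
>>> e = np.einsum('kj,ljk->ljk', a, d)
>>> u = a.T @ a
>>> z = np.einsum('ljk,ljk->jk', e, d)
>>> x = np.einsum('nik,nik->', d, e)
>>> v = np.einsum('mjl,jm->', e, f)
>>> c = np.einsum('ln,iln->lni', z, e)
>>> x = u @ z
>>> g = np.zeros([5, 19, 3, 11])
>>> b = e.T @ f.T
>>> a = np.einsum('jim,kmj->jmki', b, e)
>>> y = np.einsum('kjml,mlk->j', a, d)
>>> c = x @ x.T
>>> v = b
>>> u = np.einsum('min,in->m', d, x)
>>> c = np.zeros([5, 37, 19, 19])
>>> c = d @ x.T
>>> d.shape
(5, 3, 11)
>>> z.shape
(3, 11)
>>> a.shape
(11, 3, 5, 3)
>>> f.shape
(3, 5)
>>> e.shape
(5, 3, 11)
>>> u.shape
(5,)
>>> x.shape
(3, 11)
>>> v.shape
(11, 3, 3)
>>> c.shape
(5, 3, 3)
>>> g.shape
(5, 19, 3, 11)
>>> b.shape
(11, 3, 3)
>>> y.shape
(3,)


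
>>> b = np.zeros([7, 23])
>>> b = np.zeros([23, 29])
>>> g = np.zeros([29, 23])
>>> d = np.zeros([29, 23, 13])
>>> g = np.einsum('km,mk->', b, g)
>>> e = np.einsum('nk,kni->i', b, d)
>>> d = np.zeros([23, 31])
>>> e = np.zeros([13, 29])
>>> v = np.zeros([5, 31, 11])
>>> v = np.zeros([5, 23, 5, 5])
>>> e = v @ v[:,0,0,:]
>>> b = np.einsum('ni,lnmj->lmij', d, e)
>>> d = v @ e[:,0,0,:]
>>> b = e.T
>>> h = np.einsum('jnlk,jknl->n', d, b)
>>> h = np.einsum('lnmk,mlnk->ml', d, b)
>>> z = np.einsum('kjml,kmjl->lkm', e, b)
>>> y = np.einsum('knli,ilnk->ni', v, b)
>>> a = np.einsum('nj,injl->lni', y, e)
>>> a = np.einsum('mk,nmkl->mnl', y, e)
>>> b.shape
(5, 5, 23, 5)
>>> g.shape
()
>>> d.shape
(5, 23, 5, 5)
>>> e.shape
(5, 23, 5, 5)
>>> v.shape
(5, 23, 5, 5)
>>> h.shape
(5, 5)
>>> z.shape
(5, 5, 5)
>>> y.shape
(23, 5)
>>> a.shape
(23, 5, 5)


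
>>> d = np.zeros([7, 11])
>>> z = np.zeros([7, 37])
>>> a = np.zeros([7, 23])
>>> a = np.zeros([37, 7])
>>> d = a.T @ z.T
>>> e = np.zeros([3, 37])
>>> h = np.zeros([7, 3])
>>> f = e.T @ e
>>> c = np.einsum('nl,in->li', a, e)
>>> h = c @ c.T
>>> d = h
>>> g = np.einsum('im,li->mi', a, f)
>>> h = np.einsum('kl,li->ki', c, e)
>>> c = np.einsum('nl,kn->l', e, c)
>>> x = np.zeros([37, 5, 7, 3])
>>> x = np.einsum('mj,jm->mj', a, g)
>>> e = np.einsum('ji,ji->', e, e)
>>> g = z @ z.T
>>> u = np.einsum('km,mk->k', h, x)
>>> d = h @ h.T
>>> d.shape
(7, 7)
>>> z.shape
(7, 37)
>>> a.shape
(37, 7)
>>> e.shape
()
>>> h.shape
(7, 37)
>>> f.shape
(37, 37)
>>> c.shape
(37,)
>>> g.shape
(7, 7)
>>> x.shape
(37, 7)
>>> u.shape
(7,)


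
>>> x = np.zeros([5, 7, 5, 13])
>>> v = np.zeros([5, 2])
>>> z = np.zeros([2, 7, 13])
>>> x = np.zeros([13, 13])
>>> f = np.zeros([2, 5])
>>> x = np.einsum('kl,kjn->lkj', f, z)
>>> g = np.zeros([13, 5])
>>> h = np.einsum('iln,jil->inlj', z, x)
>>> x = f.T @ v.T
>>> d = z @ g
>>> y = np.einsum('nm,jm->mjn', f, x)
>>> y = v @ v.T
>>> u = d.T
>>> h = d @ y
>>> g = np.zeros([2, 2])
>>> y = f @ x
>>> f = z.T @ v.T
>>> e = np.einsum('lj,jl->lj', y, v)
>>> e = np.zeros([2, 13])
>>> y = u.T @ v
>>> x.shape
(5, 5)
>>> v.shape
(5, 2)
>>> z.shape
(2, 7, 13)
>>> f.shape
(13, 7, 5)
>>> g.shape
(2, 2)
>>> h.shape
(2, 7, 5)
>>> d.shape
(2, 7, 5)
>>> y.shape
(2, 7, 2)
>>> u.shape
(5, 7, 2)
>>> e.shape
(2, 13)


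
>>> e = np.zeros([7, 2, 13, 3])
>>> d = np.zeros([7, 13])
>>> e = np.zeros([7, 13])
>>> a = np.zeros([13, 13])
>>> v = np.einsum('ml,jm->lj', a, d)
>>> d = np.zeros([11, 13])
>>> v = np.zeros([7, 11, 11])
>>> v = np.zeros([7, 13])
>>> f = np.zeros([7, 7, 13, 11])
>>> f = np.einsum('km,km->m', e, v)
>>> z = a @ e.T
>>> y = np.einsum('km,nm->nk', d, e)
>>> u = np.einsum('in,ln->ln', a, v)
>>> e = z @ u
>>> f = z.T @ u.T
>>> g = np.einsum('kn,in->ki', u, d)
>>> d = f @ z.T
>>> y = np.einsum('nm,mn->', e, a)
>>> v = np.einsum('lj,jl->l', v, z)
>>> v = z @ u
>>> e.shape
(13, 13)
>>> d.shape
(7, 13)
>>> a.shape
(13, 13)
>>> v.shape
(13, 13)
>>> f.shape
(7, 7)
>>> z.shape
(13, 7)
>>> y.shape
()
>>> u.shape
(7, 13)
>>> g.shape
(7, 11)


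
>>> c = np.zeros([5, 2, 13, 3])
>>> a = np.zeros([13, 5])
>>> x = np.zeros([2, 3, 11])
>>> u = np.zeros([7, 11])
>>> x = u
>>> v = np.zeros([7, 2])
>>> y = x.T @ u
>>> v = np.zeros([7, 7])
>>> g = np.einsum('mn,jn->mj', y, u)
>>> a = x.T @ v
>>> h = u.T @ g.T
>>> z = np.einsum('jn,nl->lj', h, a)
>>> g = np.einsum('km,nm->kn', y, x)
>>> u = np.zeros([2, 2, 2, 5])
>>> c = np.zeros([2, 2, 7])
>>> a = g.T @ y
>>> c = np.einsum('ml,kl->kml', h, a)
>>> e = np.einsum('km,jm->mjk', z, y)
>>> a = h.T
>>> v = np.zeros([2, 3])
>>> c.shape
(7, 11, 11)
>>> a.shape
(11, 11)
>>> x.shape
(7, 11)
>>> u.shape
(2, 2, 2, 5)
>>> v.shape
(2, 3)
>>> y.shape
(11, 11)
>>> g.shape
(11, 7)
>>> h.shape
(11, 11)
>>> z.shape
(7, 11)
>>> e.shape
(11, 11, 7)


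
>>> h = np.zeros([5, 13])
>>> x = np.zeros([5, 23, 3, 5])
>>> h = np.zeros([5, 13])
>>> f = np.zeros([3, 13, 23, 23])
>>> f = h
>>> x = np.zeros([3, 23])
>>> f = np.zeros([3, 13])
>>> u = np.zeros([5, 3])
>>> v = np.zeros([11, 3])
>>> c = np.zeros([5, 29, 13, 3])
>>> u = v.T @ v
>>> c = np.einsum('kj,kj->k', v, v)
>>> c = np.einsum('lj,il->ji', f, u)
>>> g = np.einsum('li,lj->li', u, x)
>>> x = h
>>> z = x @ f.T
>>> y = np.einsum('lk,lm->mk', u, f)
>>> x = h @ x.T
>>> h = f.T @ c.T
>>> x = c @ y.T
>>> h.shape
(13, 13)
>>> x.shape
(13, 13)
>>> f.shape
(3, 13)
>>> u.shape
(3, 3)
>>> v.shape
(11, 3)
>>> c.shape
(13, 3)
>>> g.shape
(3, 3)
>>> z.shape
(5, 3)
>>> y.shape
(13, 3)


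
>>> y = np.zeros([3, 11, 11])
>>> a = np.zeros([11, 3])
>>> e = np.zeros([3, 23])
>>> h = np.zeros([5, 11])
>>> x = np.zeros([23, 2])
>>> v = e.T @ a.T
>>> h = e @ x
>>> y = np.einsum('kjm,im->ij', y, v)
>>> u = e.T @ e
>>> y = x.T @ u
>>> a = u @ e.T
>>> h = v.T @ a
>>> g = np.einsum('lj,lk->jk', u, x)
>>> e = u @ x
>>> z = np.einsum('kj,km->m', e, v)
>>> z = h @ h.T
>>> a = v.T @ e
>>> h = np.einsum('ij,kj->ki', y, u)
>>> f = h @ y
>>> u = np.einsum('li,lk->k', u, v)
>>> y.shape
(2, 23)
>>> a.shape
(11, 2)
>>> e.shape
(23, 2)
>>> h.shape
(23, 2)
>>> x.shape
(23, 2)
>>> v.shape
(23, 11)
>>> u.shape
(11,)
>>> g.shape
(23, 2)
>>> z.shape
(11, 11)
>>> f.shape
(23, 23)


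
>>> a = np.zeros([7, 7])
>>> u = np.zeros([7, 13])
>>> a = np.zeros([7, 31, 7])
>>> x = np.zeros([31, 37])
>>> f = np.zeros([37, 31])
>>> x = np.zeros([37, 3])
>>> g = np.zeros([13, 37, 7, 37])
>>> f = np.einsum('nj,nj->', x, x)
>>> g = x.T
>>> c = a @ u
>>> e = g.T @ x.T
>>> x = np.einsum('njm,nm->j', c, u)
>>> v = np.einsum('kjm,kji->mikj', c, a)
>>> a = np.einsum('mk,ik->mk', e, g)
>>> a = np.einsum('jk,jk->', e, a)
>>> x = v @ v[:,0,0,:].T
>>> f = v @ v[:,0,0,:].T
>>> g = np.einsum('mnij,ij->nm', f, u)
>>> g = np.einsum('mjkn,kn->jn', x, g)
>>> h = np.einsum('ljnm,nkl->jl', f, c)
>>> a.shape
()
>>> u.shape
(7, 13)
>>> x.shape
(13, 7, 7, 13)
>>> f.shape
(13, 7, 7, 13)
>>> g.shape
(7, 13)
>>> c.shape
(7, 31, 13)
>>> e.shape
(37, 37)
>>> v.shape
(13, 7, 7, 31)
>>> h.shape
(7, 13)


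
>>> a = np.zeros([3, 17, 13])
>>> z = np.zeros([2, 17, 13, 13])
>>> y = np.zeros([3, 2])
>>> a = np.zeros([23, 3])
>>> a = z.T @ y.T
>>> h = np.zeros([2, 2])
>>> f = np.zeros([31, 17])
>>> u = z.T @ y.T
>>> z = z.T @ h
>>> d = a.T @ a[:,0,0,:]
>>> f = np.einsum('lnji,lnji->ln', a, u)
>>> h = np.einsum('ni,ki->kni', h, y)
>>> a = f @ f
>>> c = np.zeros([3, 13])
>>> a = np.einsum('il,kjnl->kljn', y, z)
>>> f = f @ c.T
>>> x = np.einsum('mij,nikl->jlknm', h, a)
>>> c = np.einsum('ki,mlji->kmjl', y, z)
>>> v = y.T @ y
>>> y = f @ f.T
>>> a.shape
(13, 2, 13, 17)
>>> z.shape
(13, 13, 17, 2)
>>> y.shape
(13, 13)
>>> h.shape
(3, 2, 2)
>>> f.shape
(13, 3)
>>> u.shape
(13, 13, 17, 3)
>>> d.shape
(3, 17, 13, 3)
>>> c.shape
(3, 13, 17, 13)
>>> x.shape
(2, 17, 13, 13, 3)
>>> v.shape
(2, 2)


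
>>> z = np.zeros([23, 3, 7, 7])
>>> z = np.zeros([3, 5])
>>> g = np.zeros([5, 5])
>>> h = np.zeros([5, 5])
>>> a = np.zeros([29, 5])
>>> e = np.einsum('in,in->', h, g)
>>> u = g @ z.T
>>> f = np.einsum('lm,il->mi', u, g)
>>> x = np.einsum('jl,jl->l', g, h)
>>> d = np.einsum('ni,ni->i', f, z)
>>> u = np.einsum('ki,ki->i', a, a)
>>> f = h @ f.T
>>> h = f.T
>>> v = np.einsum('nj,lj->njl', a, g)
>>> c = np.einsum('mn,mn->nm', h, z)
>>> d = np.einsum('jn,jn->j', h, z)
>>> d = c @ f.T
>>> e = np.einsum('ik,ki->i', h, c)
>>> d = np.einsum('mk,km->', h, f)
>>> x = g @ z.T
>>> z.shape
(3, 5)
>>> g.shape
(5, 5)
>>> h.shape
(3, 5)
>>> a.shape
(29, 5)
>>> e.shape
(3,)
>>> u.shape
(5,)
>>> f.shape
(5, 3)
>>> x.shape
(5, 3)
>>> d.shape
()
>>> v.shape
(29, 5, 5)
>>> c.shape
(5, 3)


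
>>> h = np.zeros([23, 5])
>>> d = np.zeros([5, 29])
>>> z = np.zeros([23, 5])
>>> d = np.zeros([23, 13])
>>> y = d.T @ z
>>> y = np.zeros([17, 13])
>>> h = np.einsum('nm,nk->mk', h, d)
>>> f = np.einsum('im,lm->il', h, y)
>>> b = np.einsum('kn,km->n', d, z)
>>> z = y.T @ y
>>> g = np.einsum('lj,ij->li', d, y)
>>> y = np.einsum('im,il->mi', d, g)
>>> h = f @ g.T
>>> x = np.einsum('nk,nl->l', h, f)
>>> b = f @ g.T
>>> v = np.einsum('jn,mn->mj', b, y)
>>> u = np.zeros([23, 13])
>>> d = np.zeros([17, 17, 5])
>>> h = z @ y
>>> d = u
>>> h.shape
(13, 23)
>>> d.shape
(23, 13)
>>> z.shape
(13, 13)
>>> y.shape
(13, 23)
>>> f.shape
(5, 17)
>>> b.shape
(5, 23)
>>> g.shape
(23, 17)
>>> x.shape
(17,)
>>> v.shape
(13, 5)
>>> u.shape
(23, 13)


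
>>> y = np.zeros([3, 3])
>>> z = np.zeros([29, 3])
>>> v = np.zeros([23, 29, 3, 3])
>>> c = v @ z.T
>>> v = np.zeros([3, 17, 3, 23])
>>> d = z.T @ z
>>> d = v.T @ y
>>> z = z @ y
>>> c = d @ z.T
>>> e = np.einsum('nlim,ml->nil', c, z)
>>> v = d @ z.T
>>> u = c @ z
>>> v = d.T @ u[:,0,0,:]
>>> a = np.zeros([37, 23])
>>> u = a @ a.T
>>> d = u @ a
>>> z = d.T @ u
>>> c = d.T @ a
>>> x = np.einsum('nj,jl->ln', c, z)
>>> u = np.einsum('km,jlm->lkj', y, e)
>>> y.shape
(3, 3)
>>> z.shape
(23, 37)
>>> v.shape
(3, 17, 3, 3)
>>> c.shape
(23, 23)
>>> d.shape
(37, 23)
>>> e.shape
(23, 17, 3)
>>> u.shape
(17, 3, 23)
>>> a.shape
(37, 23)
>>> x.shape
(37, 23)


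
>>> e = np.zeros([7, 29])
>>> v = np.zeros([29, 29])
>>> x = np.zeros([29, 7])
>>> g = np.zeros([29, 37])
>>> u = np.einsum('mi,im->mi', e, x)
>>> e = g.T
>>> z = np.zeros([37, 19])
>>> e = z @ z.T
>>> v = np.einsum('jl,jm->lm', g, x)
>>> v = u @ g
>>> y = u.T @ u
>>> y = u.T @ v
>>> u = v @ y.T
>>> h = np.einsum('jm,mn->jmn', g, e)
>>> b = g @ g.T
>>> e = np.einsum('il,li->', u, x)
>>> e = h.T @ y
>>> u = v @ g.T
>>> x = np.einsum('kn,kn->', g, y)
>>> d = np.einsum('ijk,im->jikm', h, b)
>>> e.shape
(37, 37, 37)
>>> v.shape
(7, 37)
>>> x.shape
()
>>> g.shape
(29, 37)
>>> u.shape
(7, 29)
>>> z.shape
(37, 19)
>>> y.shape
(29, 37)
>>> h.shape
(29, 37, 37)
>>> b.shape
(29, 29)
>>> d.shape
(37, 29, 37, 29)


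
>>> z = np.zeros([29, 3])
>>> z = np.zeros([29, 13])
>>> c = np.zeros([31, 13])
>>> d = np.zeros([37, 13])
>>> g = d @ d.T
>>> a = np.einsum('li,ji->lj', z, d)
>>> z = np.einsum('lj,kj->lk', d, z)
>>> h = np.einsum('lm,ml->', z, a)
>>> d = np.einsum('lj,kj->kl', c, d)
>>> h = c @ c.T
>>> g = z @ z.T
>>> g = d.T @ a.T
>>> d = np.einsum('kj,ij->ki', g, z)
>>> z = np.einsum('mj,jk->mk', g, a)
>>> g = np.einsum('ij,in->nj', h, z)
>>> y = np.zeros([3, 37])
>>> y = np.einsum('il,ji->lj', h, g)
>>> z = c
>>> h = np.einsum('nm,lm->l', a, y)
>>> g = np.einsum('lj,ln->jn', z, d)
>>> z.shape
(31, 13)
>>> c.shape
(31, 13)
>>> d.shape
(31, 37)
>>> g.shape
(13, 37)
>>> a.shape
(29, 37)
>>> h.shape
(31,)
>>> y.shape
(31, 37)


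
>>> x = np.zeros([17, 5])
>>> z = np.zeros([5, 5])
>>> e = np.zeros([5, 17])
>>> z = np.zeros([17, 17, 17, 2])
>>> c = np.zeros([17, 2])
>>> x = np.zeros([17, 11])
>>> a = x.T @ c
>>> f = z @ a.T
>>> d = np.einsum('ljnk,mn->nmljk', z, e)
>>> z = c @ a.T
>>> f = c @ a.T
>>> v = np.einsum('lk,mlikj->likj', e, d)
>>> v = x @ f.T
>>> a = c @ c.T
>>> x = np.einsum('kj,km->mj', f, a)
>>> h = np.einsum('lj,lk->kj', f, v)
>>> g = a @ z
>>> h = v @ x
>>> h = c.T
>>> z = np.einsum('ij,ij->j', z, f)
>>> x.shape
(17, 11)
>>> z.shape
(11,)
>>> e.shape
(5, 17)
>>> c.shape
(17, 2)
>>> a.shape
(17, 17)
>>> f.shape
(17, 11)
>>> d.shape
(17, 5, 17, 17, 2)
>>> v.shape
(17, 17)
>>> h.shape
(2, 17)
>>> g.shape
(17, 11)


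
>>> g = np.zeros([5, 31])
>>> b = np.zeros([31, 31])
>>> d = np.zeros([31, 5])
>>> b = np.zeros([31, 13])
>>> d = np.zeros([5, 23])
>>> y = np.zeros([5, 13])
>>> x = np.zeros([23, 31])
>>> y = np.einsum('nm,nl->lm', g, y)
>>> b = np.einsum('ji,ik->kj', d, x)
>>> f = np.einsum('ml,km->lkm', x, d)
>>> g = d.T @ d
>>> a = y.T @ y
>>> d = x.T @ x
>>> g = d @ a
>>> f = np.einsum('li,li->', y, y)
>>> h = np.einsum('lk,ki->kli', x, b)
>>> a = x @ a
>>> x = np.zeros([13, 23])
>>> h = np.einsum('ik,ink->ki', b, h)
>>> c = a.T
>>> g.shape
(31, 31)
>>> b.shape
(31, 5)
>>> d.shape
(31, 31)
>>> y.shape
(13, 31)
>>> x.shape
(13, 23)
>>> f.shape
()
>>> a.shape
(23, 31)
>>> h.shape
(5, 31)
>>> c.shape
(31, 23)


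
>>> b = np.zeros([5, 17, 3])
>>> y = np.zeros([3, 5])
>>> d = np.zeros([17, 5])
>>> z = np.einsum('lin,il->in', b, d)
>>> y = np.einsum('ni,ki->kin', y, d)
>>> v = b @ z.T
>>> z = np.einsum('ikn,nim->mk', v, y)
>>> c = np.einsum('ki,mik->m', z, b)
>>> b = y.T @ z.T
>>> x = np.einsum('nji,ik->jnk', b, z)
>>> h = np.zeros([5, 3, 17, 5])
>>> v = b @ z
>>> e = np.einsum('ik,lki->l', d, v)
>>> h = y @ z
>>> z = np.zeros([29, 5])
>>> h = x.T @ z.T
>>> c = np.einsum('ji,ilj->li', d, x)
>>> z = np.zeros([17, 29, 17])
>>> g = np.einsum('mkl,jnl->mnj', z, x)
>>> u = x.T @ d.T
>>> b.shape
(3, 5, 3)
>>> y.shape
(17, 5, 3)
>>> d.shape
(17, 5)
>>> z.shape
(17, 29, 17)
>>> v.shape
(3, 5, 17)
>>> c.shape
(3, 5)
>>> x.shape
(5, 3, 17)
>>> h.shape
(17, 3, 29)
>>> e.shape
(3,)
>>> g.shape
(17, 3, 5)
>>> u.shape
(17, 3, 17)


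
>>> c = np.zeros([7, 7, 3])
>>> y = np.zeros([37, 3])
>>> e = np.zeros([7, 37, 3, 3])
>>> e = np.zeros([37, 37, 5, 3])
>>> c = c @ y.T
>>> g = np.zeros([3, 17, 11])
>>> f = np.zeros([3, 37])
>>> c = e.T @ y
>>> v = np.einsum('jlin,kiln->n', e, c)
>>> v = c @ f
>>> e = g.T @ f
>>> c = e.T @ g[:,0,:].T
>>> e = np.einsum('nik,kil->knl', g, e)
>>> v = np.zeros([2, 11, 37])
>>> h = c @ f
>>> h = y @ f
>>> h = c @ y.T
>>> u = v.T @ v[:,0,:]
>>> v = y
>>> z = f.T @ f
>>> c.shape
(37, 17, 3)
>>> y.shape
(37, 3)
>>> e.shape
(11, 3, 37)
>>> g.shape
(3, 17, 11)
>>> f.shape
(3, 37)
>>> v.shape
(37, 3)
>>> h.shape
(37, 17, 37)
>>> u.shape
(37, 11, 37)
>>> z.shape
(37, 37)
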